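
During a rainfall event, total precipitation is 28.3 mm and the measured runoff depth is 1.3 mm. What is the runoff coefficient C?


The runoff coefficient C = runoff depth / rainfall depth.
C = 1.3 / 28.3
  = 0.0459.

0.0459


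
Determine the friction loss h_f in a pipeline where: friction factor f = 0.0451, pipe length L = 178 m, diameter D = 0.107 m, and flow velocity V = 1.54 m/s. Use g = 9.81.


Darcy-Weisbach equation: h_f = f * (L/D) * V^2/(2g).
f * L/D = 0.0451 * 178/0.107 = 75.0262.
V^2/(2g) = 1.54^2 / (2*9.81) = 2.3716 / 19.62 = 0.1209 m.
h_f = 75.0262 * 0.1209 = 9.069 m.

9.069


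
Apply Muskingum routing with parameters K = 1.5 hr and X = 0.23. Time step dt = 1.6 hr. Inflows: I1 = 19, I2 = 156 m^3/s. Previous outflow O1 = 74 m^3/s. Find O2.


Muskingum coefficients:
denom = 2*K*(1-X) + dt = 2*1.5*(1-0.23) + 1.6 = 3.91.
C0 = (dt - 2*K*X)/denom = (1.6 - 2*1.5*0.23)/3.91 = 0.2327.
C1 = (dt + 2*K*X)/denom = (1.6 + 2*1.5*0.23)/3.91 = 0.5857.
C2 = (2*K*(1-X) - dt)/denom = 0.1816.
O2 = C0*I2 + C1*I1 + C2*O1
   = 0.2327*156 + 0.5857*19 + 0.1816*74
   = 60.87 m^3/s.

60.87


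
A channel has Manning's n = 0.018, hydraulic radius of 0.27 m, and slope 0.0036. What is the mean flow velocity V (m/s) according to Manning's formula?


Manning's equation gives V = (1/n) * R^(2/3) * S^(1/2).
First, compute R^(2/3) = 0.27^(2/3) = 0.4177.
Next, S^(1/2) = 0.0036^(1/2) = 0.06.
Then 1/n = 1/0.018 = 55.56.
V = 55.56 * 0.4177 * 0.06 = 1.3925 m/s.

1.3925


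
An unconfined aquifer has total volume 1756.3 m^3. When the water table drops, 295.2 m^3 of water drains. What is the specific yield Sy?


Specific yield Sy = Volume drained / Total volume.
Sy = 295.2 / 1756.3
   = 0.1681.

0.1681


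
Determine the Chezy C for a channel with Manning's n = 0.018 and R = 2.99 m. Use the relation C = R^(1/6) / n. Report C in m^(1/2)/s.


The Chezy coefficient relates to Manning's n through C = R^(1/6) / n.
R^(1/6) = 2.99^(1/6) = 1.200269.
C = 1.200269 / 0.018 = 66.68 m^(1/2)/s.

66.68


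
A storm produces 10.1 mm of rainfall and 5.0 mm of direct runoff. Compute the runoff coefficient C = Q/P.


The runoff coefficient C = runoff depth / rainfall depth.
C = 5.0 / 10.1
  = 0.495.

0.495


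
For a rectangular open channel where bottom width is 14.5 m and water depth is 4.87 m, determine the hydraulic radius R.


For a rectangular section:
Flow area A = b * y = 14.5 * 4.87 = 70.61 m^2.
Wetted perimeter P = b + 2y = 14.5 + 2*4.87 = 24.24 m.
Hydraulic radius R = A/P = 70.61 / 24.24 = 2.9132 m.

2.9132


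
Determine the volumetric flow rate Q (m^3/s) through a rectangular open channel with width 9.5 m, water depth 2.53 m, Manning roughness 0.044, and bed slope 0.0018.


For a rectangular channel, the cross-sectional area A = b * y = 9.5 * 2.53 = 24.03 m^2.
The wetted perimeter P = b + 2y = 9.5 + 2*2.53 = 14.56 m.
Hydraulic radius R = A/P = 24.03/14.56 = 1.6508 m.
Velocity V = (1/n)*R^(2/3)*S^(1/2) = (1/0.044)*1.6508^(2/3)*0.0018^(1/2) = 1.3468 m/s.
Discharge Q = A * V = 24.03 * 1.3468 = 32.371 m^3/s.

32.371


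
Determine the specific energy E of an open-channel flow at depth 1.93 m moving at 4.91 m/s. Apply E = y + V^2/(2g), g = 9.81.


Specific energy E = y + V^2/(2g).
Velocity head = V^2/(2g) = 4.91^2 / (2*9.81) = 24.1081 / 19.62 = 1.2288 m.
E = 1.93 + 1.2288 = 3.1588 m.

3.1588


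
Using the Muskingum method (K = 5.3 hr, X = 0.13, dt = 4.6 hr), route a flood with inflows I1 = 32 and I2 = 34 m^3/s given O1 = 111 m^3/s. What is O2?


Muskingum coefficients:
denom = 2*K*(1-X) + dt = 2*5.3*(1-0.13) + 4.6 = 13.822.
C0 = (dt - 2*K*X)/denom = (4.6 - 2*5.3*0.13)/13.822 = 0.2331.
C1 = (dt + 2*K*X)/denom = (4.6 + 2*5.3*0.13)/13.822 = 0.4325.
C2 = (2*K*(1-X) - dt)/denom = 0.3344.
O2 = C0*I2 + C1*I1 + C2*O1
   = 0.2331*34 + 0.4325*32 + 0.3344*111
   = 58.88 m^3/s.

58.88


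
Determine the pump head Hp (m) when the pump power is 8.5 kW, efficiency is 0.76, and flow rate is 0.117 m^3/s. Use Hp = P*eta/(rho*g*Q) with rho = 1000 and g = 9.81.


Pump head formula: Hp = P * eta / (rho * g * Q).
Numerator: P * eta = 8.5 * 1000 * 0.76 = 6460.0 W.
Denominator: rho * g * Q = 1000 * 9.81 * 0.117 = 1147.77.
Hp = 6460.0 / 1147.77 = 5.63 m.

5.63


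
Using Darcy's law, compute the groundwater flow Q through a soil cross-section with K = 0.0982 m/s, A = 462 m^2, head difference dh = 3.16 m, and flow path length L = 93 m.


Darcy's law: Q = K * A * i, where i = dh/L.
Hydraulic gradient i = 3.16 / 93 = 0.033978.
Q = 0.0982 * 462 * 0.033978
  = 1.5415 m^3/s.

1.5415


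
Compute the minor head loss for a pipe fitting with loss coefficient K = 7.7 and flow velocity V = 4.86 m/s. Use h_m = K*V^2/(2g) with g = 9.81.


Minor loss formula: h_m = K * V^2/(2g).
V^2 = 4.86^2 = 23.6196.
V^2/(2g) = 23.6196 / 19.62 = 1.2039 m.
h_m = 7.7 * 1.2039 = 9.2697 m.

9.2697


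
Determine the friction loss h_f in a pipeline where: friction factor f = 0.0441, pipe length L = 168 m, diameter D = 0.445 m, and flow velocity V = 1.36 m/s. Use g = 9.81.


Darcy-Weisbach equation: h_f = f * (L/D) * V^2/(2g).
f * L/D = 0.0441 * 168/0.445 = 16.649.
V^2/(2g) = 1.36^2 / (2*9.81) = 1.8496 / 19.62 = 0.0943 m.
h_f = 16.649 * 0.0943 = 1.57 m.

1.57


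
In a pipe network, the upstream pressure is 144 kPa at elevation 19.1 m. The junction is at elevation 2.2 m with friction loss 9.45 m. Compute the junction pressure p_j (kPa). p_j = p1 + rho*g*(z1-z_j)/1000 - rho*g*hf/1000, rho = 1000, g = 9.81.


Junction pressure: p_j = p1 + rho*g*(z1 - z_j)/1000 - rho*g*hf/1000.
Elevation term = 1000*9.81*(19.1 - 2.2)/1000 = 165.789 kPa.
Friction term = 1000*9.81*9.45/1000 = 92.704 kPa.
p_j = 144 + 165.789 - 92.704 = 217.08 kPa.

217.08


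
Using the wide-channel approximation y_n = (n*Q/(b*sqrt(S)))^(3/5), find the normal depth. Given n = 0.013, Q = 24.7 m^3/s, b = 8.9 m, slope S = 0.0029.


We use the wide-channel approximation y_n = (n*Q/(b*sqrt(S)))^(3/5).
sqrt(S) = sqrt(0.0029) = 0.053852.
Numerator: n*Q = 0.013 * 24.7 = 0.3211.
Denominator: b*sqrt(S) = 8.9 * 0.053852 = 0.479283.
arg = 0.67.
y_n = 0.67^(3/5) = 0.7864 m.

0.7864


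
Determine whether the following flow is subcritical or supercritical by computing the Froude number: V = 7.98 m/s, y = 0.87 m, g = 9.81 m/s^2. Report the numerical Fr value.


The Froude number is defined as Fr = V / sqrt(g*y).
g*y = 9.81 * 0.87 = 8.5347.
sqrt(g*y) = sqrt(8.5347) = 2.9214.
Fr = 7.98 / 2.9214 = 2.7315.
Since Fr > 1, the flow is supercritical.

2.7315


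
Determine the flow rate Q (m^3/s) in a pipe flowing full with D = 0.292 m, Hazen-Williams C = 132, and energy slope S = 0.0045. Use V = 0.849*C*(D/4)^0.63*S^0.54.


For a full circular pipe, R = D/4 = 0.292/4 = 0.073 m.
V = 0.849 * 132 * 0.073^0.63 * 0.0045^0.54
  = 0.849 * 132 * 0.192262 * 0.054042
  = 1.1644 m/s.
Pipe area A = pi*D^2/4 = pi*0.292^2/4 = 0.067 m^2.
Q = A * V = 0.067 * 1.1644 = 0.078 m^3/s.

0.078


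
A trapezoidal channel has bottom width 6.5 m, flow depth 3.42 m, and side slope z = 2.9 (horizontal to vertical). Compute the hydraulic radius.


For a trapezoidal section with side slope z:
A = (b + z*y)*y = (6.5 + 2.9*3.42)*3.42 = 56.15 m^2.
P = b + 2*y*sqrt(1 + z^2) = 6.5 + 2*3.42*sqrt(1 + 2.9^2) = 27.482 m.
R = A/P = 56.15 / 27.482 = 2.0431 m.

2.0431


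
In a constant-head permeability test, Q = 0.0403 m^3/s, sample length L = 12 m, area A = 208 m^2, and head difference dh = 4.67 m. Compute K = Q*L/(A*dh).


From K = Q*L / (A*dh):
Numerator: Q*L = 0.0403 * 12 = 0.4836.
Denominator: A*dh = 208 * 4.67 = 971.36.
K = 0.4836 / 971.36 = 0.000498 m/s.

0.000498


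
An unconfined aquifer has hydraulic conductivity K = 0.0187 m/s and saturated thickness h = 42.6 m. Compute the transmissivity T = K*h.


Transmissivity is defined as T = K * h.
T = 0.0187 * 42.6
  = 0.7966 m^2/s.

0.7966


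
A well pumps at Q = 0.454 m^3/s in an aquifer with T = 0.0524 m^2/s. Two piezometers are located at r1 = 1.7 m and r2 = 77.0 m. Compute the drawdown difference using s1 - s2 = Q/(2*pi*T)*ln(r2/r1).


Thiem equation: s1 - s2 = Q/(2*pi*T) * ln(r2/r1).
ln(r2/r1) = ln(77.0/1.7) = 3.8132.
Q/(2*pi*T) = 0.454 / (2*pi*0.0524) = 0.454 / 0.3292 = 1.3789.
s1 - s2 = 1.3789 * 3.8132 = 5.2581 m.

5.2581


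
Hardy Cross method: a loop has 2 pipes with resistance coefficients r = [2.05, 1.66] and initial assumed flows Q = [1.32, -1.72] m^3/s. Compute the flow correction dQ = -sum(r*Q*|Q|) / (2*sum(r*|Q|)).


Numerator terms (r*Q*|Q|): 2.05*1.32*|1.32| = 3.5719; 1.66*-1.72*|-1.72| = -4.9109.
Sum of numerator = -1.339.
Denominator terms (r*|Q|): 2.05*|1.32| = 2.706; 1.66*|-1.72| = 2.8552.
2 * sum of denominator = 2 * 5.5612 = 11.1224.
dQ = --1.339 / 11.1224 = 0.1204 m^3/s.

0.1204


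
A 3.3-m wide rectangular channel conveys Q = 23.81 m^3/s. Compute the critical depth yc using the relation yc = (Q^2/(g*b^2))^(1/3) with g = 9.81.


Using yc = (Q^2 / (g * b^2))^(1/3):
Q^2 = 23.81^2 = 566.92.
g * b^2 = 9.81 * 3.3^2 = 9.81 * 10.89 = 106.83.
Q^2 / (g*b^2) = 566.92 / 106.83 = 5.3067.
yc = 5.3067^(1/3) = 1.7442 m.

1.7442


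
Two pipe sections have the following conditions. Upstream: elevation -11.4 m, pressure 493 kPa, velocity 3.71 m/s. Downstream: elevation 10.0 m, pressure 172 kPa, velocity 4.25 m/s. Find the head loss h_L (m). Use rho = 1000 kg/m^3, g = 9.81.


Total head at each section: H = z + p/(rho*g) + V^2/(2g).
H1 = -11.4 + 493*1000/(1000*9.81) + 3.71^2/(2*9.81)
   = -11.4 + 50.255 + 0.7015
   = 39.556 m.
H2 = 10.0 + 172*1000/(1000*9.81) + 4.25^2/(2*9.81)
   = 10.0 + 17.533 + 0.9206
   = 28.454 m.
h_L = H1 - H2 = 39.556 - 28.454 = 11.103 m.

11.103


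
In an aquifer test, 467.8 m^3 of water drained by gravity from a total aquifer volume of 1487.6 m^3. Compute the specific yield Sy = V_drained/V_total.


Specific yield Sy = Volume drained / Total volume.
Sy = 467.8 / 1487.6
   = 0.3145.

0.3145


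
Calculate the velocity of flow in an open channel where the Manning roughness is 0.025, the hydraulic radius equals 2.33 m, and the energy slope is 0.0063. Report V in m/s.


Manning's equation gives V = (1/n) * R^(2/3) * S^(1/2).
First, compute R^(2/3) = 2.33^(2/3) = 1.7575.
Next, S^(1/2) = 0.0063^(1/2) = 0.079373.
Then 1/n = 1/0.025 = 40.0.
V = 40.0 * 1.7575 * 0.079373 = 5.58 m/s.

5.58


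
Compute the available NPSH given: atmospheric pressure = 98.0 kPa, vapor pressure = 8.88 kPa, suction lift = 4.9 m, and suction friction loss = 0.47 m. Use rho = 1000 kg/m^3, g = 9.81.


NPSHa = p_atm/(rho*g) - z_s - hf_s - p_vap/(rho*g).
p_atm/(rho*g) = 98.0*1000 / (1000*9.81) = 9.99 m.
p_vap/(rho*g) = 8.88*1000 / (1000*9.81) = 0.905 m.
NPSHa = 9.99 - 4.9 - 0.47 - 0.905
      = 3.71 m.

3.71


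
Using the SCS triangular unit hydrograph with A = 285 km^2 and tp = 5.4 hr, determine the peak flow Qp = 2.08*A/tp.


SCS formula: Qp = 2.08 * A / tp.
Qp = 2.08 * 285 / 5.4
   = 592.8 / 5.4
   = 109.78 m^3/s per cm.

109.78


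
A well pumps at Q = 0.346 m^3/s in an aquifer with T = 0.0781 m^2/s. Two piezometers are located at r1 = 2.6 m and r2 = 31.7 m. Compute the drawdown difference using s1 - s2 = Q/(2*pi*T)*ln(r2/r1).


Thiem equation: s1 - s2 = Q/(2*pi*T) * ln(r2/r1).
ln(r2/r1) = ln(31.7/2.6) = 2.5008.
Q/(2*pi*T) = 0.346 / (2*pi*0.0781) = 0.346 / 0.4907 = 0.7051.
s1 - s2 = 0.7051 * 2.5008 = 1.7633 m.

1.7633


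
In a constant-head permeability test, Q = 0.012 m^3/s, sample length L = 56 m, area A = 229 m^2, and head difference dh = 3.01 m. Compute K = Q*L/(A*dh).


From K = Q*L / (A*dh):
Numerator: Q*L = 0.012 * 56 = 0.672.
Denominator: A*dh = 229 * 3.01 = 689.29.
K = 0.672 / 689.29 = 0.000975 m/s.

0.000975


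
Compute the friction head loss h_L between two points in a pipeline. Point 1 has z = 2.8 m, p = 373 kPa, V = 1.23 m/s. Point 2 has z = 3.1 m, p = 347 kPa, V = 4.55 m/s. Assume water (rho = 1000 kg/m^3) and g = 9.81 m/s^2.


Total head at each section: H = z + p/(rho*g) + V^2/(2g).
H1 = 2.8 + 373*1000/(1000*9.81) + 1.23^2/(2*9.81)
   = 2.8 + 38.022 + 0.0771
   = 40.9 m.
H2 = 3.1 + 347*1000/(1000*9.81) + 4.55^2/(2*9.81)
   = 3.1 + 35.372 + 1.0552
   = 39.527 m.
h_L = H1 - H2 = 40.9 - 39.527 = 1.372 m.

1.372


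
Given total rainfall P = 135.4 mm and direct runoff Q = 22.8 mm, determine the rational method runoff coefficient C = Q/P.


The runoff coefficient C = runoff depth / rainfall depth.
C = 22.8 / 135.4
  = 0.1684.

0.1684


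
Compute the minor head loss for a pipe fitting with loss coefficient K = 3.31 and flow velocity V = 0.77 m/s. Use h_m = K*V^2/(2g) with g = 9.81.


Minor loss formula: h_m = K * V^2/(2g).
V^2 = 0.77^2 = 0.5929.
V^2/(2g) = 0.5929 / 19.62 = 0.0302 m.
h_m = 3.31 * 0.0302 = 0.1 m.

0.1


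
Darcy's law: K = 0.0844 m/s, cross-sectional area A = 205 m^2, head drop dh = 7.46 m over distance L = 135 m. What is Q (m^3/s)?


Darcy's law: Q = K * A * i, where i = dh/L.
Hydraulic gradient i = 7.46 / 135 = 0.055259.
Q = 0.0844 * 205 * 0.055259
  = 0.9561 m^3/s.

0.9561


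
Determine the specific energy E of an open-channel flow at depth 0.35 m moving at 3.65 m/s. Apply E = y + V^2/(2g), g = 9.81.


Specific energy E = y + V^2/(2g).
Velocity head = V^2/(2g) = 3.65^2 / (2*9.81) = 13.3225 / 19.62 = 0.679 m.
E = 0.35 + 0.679 = 1.029 m.

1.029


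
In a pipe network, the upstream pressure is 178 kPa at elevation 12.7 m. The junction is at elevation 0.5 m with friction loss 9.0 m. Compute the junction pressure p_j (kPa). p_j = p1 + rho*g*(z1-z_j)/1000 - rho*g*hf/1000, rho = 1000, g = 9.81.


Junction pressure: p_j = p1 + rho*g*(z1 - z_j)/1000 - rho*g*hf/1000.
Elevation term = 1000*9.81*(12.7 - 0.5)/1000 = 119.682 kPa.
Friction term = 1000*9.81*9.0/1000 = 88.29 kPa.
p_j = 178 + 119.682 - 88.29 = 209.39 kPa.

209.39


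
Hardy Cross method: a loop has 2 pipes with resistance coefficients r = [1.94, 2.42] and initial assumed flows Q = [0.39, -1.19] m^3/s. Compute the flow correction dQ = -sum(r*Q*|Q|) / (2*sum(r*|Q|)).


Numerator terms (r*Q*|Q|): 1.94*0.39*|0.39| = 0.2951; 2.42*-1.19*|-1.19| = -3.427.
Sum of numerator = -3.1319.
Denominator terms (r*|Q|): 1.94*|0.39| = 0.7566; 2.42*|-1.19| = 2.8798.
2 * sum of denominator = 2 * 3.6364 = 7.2728.
dQ = --3.1319 / 7.2728 = 0.4306 m^3/s.

0.4306


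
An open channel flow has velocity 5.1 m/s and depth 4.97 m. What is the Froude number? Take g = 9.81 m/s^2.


The Froude number is defined as Fr = V / sqrt(g*y).
g*y = 9.81 * 4.97 = 48.7557.
sqrt(g*y) = sqrt(48.7557) = 6.9825.
Fr = 5.1 / 6.9825 = 0.7304.

0.7304


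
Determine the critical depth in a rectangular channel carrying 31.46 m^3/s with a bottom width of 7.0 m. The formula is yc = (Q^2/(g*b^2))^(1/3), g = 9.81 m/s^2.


Using yc = (Q^2 / (g * b^2))^(1/3):
Q^2 = 31.46^2 = 989.73.
g * b^2 = 9.81 * 7.0^2 = 9.81 * 49.0 = 480.69.
Q^2 / (g*b^2) = 989.73 / 480.69 = 2.059.
yc = 2.059^(1/3) = 1.2722 m.

1.2722


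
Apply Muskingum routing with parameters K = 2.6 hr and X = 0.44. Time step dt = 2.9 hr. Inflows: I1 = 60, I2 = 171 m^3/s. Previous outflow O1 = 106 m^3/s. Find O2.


Muskingum coefficients:
denom = 2*K*(1-X) + dt = 2*2.6*(1-0.44) + 2.9 = 5.812.
C0 = (dt - 2*K*X)/denom = (2.9 - 2*2.6*0.44)/5.812 = 0.1053.
C1 = (dt + 2*K*X)/denom = (2.9 + 2*2.6*0.44)/5.812 = 0.8926.
C2 = (2*K*(1-X) - dt)/denom = 0.0021.
O2 = C0*I2 + C1*I1 + C2*O1
   = 0.1053*171 + 0.8926*60 + 0.0021*106
   = 71.78 m^3/s.

71.78


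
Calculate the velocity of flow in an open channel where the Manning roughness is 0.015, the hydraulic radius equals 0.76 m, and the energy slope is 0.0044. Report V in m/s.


Manning's equation gives V = (1/n) * R^(2/3) * S^(1/2).
First, compute R^(2/3) = 0.76^(2/3) = 0.8328.
Next, S^(1/2) = 0.0044^(1/2) = 0.066332.
Then 1/n = 1/0.015 = 66.67.
V = 66.67 * 0.8328 * 0.066332 = 3.6828 m/s.

3.6828


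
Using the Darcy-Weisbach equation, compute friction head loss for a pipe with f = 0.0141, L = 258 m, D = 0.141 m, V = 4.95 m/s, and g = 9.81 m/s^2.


Darcy-Weisbach equation: h_f = f * (L/D) * V^2/(2g).
f * L/D = 0.0141 * 258/0.141 = 25.8.
V^2/(2g) = 4.95^2 / (2*9.81) = 24.5025 / 19.62 = 1.2489 m.
h_f = 25.8 * 1.2489 = 32.22 m.

32.22


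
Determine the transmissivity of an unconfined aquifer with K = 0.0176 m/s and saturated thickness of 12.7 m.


Transmissivity is defined as T = K * h.
T = 0.0176 * 12.7
  = 0.2235 m^2/s.

0.2235


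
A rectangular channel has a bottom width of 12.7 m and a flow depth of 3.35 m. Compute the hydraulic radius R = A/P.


For a rectangular section:
Flow area A = b * y = 12.7 * 3.35 = 42.55 m^2.
Wetted perimeter P = b + 2y = 12.7 + 2*3.35 = 19.4 m.
Hydraulic radius R = A/P = 42.55 / 19.4 = 2.193 m.

2.193


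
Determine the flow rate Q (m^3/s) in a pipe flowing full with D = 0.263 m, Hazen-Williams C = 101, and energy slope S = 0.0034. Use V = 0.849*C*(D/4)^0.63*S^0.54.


For a full circular pipe, R = D/4 = 0.263/4 = 0.0658 m.
V = 0.849 * 101 * 0.0658^0.63 * 0.0034^0.54
  = 0.849 * 101 * 0.180001 * 0.046451
  = 0.717 m/s.
Pipe area A = pi*D^2/4 = pi*0.263^2/4 = 0.0543 m^2.
Q = A * V = 0.0543 * 0.717 = 0.0389 m^3/s.

0.0389


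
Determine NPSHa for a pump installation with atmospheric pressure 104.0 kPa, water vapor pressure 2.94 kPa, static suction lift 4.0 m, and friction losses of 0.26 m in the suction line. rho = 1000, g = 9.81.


NPSHa = p_atm/(rho*g) - z_s - hf_s - p_vap/(rho*g).
p_atm/(rho*g) = 104.0*1000 / (1000*9.81) = 10.601 m.
p_vap/(rho*g) = 2.94*1000 / (1000*9.81) = 0.3 m.
NPSHa = 10.601 - 4.0 - 0.26 - 0.3
      = 6.04 m.

6.04


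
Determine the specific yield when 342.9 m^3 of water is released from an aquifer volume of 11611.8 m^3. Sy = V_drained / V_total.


Specific yield Sy = Volume drained / Total volume.
Sy = 342.9 / 11611.8
   = 0.0295.

0.0295


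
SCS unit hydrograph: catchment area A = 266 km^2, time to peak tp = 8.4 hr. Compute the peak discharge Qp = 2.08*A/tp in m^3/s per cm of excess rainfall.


SCS formula: Qp = 2.08 * A / tp.
Qp = 2.08 * 266 / 8.4
   = 553.28 / 8.4
   = 65.87 m^3/s per cm.

65.87


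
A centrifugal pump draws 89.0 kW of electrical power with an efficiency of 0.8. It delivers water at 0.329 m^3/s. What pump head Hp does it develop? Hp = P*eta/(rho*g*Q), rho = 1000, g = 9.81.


Pump head formula: Hp = P * eta / (rho * g * Q).
Numerator: P * eta = 89.0 * 1000 * 0.8 = 71200.0 W.
Denominator: rho * g * Q = 1000 * 9.81 * 0.329 = 3227.49.
Hp = 71200.0 / 3227.49 = 22.06 m.

22.06


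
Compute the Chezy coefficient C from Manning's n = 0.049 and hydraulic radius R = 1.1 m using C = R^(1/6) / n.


The Chezy coefficient relates to Manning's n through C = R^(1/6) / n.
R^(1/6) = 1.1^(1/6) = 1.016012.
C = 1.016012 / 0.049 = 20.73 m^(1/2)/s.

20.73


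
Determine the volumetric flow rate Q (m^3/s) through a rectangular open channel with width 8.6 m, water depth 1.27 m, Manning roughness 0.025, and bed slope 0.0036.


For a rectangular channel, the cross-sectional area A = b * y = 8.6 * 1.27 = 10.92 m^2.
The wetted perimeter P = b + 2y = 8.6 + 2*1.27 = 11.14 m.
Hydraulic radius R = A/P = 10.92/11.14 = 0.9804 m.
Velocity V = (1/n)*R^(2/3)*S^(1/2) = (1/0.025)*0.9804^(2/3)*0.0036^(1/2) = 2.3686 m/s.
Discharge Q = A * V = 10.92 * 2.3686 = 25.87 m^3/s.

25.87


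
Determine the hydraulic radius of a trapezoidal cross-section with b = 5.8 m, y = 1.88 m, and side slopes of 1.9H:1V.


For a trapezoidal section with side slope z:
A = (b + z*y)*y = (5.8 + 1.9*1.88)*1.88 = 17.619 m^2.
P = b + 2*y*sqrt(1 + z^2) = 5.8 + 2*1.88*sqrt(1 + 1.9^2) = 13.873 m.
R = A/P = 17.619 / 13.873 = 1.27 m.

1.27


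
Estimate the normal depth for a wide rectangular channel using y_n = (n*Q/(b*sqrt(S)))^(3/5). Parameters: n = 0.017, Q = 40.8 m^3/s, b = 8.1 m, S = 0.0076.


We use the wide-channel approximation y_n = (n*Q/(b*sqrt(S)))^(3/5).
sqrt(S) = sqrt(0.0076) = 0.087178.
Numerator: n*Q = 0.017 * 40.8 = 0.6936.
Denominator: b*sqrt(S) = 8.1 * 0.087178 = 0.706142.
arg = 0.9822.
y_n = 0.9822^(3/5) = 0.9893 m.

0.9893


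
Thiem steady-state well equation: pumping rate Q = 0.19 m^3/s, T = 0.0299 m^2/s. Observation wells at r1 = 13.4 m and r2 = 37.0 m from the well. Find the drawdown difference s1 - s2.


Thiem equation: s1 - s2 = Q/(2*pi*T) * ln(r2/r1).
ln(r2/r1) = ln(37.0/13.4) = 1.0157.
Q/(2*pi*T) = 0.19 / (2*pi*0.0299) = 0.19 / 0.1879 = 1.0114.
s1 - s2 = 1.0114 * 1.0157 = 1.0272 m.

1.0272


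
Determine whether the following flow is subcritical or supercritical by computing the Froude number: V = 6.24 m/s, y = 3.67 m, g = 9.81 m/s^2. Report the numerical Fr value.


The Froude number is defined as Fr = V / sqrt(g*y).
g*y = 9.81 * 3.67 = 36.0027.
sqrt(g*y) = sqrt(36.0027) = 6.0002.
Fr = 6.24 / 6.0002 = 1.04.
Since Fr > 1, the flow is supercritical.

1.04


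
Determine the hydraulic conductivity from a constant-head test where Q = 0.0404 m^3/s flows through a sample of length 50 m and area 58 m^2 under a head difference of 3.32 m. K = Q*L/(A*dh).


From K = Q*L / (A*dh):
Numerator: Q*L = 0.0404 * 50 = 2.02.
Denominator: A*dh = 58 * 3.32 = 192.56.
K = 2.02 / 192.56 = 0.01049 m/s.

0.01049


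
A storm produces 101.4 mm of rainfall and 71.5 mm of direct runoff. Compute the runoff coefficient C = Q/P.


The runoff coefficient C = runoff depth / rainfall depth.
C = 71.5 / 101.4
  = 0.7051.

0.7051


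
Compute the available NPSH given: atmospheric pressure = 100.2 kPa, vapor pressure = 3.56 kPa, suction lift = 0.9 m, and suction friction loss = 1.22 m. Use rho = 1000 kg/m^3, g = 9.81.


NPSHa = p_atm/(rho*g) - z_s - hf_s - p_vap/(rho*g).
p_atm/(rho*g) = 100.2*1000 / (1000*9.81) = 10.214 m.
p_vap/(rho*g) = 3.56*1000 / (1000*9.81) = 0.363 m.
NPSHa = 10.214 - 0.9 - 1.22 - 0.363
      = 7.73 m.

7.73


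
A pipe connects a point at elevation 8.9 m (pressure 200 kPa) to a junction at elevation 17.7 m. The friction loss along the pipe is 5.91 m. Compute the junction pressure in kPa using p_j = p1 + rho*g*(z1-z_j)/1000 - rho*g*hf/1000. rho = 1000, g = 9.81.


Junction pressure: p_j = p1 + rho*g*(z1 - z_j)/1000 - rho*g*hf/1000.
Elevation term = 1000*9.81*(8.9 - 17.7)/1000 = -86.328 kPa.
Friction term = 1000*9.81*5.91/1000 = 57.977 kPa.
p_j = 200 + -86.328 - 57.977 = 55.69 kPa.

55.69


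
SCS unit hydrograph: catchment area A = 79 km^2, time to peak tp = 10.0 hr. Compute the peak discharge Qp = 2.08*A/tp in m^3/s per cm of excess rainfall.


SCS formula: Qp = 2.08 * A / tp.
Qp = 2.08 * 79 / 10.0
   = 164.32 / 10.0
   = 16.43 m^3/s per cm.

16.43


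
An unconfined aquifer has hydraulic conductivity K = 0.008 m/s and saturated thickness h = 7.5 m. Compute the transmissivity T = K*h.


Transmissivity is defined as T = K * h.
T = 0.008 * 7.5
  = 0.06 m^2/s.

0.06


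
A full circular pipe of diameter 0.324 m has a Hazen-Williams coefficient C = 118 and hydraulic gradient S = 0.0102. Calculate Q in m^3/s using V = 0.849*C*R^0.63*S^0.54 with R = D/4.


For a full circular pipe, R = D/4 = 0.324/4 = 0.081 m.
V = 0.849 * 118 * 0.081^0.63 * 0.0102^0.54
  = 0.849 * 118 * 0.205279 * 0.084071
  = 1.7289 m/s.
Pipe area A = pi*D^2/4 = pi*0.324^2/4 = 0.0824 m^2.
Q = A * V = 0.0824 * 1.7289 = 0.1425 m^3/s.

0.1425


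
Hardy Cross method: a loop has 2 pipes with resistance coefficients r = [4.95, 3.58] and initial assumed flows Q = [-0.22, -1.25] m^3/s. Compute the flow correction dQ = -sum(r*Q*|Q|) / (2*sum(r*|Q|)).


Numerator terms (r*Q*|Q|): 4.95*-0.22*|-0.22| = -0.2396; 3.58*-1.25*|-1.25| = -5.5938.
Sum of numerator = -5.8333.
Denominator terms (r*|Q|): 4.95*|-0.22| = 1.089; 3.58*|-1.25| = 4.475.
2 * sum of denominator = 2 * 5.564 = 11.128.
dQ = --5.8333 / 11.128 = 0.5242 m^3/s.

0.5242


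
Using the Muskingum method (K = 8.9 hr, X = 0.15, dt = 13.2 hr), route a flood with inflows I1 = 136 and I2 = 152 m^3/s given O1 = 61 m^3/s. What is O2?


Muskingum coefficients:
denom = 2*K*(1-X) + dt = 2*8.9*(1-0.15) + 13.2 = 28.33.
C0 = (dt - 2*K*X)/denom = (13.2 - 2*8.9*0.15)/28.33 = 0.3717.
C1 = (dt + 2*K*X)/denom = (13.2 + 2*8.9*0.15)/28.33 = 0.5602.
C2 = (2*K*(1-X) - dt)/denom = 0.0681.
O2 = C0*I2 + C1*I1 + C2*O1
   = 0.3717*152 + 0.5602*136 + 0.0681*61
   = 136.84 m^3/s.

136.84


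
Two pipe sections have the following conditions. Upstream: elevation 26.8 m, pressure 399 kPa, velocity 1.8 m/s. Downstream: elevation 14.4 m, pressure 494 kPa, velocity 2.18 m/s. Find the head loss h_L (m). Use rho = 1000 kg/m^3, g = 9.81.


Total head at each section: H = z + p/(rho*g) + V^2/(2g).
H1 = 26.8 + 399*1000/(1000*9.81) + 1.8^2/(2*9.81)
   = 26.8 + 40.673 + 0.1651
   = 67.638 m.
H2 = 14.4 + 494*1000/(1000*9.81) + 2.18^2/(2*9.81)
   = 14.4 + 50.357 + 0.2422
   = 64.999 m.
h_L = H1 - H2 = 67.638 - 64.999 = 2.639 m.

2.639


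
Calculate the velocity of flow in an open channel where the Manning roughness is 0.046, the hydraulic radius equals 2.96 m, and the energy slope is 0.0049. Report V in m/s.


Manning's equation gives V = (1/n) * R^(2/3) * S^(1/2).
First, compute R^(2/3) = 2.96^(2/3) = 2.0616.
Next, S^(1/2) = 0.0049^(1/2) = 0.07.
Then 1/n = 1/0.046 = 21.74.
V = 21.74 * 2.0616 * 0.07 = 3.1371 m/s.

3.1371


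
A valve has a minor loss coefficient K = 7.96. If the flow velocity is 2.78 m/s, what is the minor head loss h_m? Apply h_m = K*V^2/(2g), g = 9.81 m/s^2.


Minor loss formula: h_m = K * V^2/(2g).
V^2 = 2.78^2 = 7.7284.
V^2/(2g) = 7.7284 / 19.62 = 0.3939 m.
h_m = 7.96 * 0.3939 = 3.1355 m.

3.1355


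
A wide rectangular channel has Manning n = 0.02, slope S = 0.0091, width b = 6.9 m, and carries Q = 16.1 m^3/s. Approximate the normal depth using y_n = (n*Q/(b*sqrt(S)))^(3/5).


We use the wide-channel approximation y_n = (n*Q/(b*sqrt(S)))^(3/5).
sqrt(S) = sqrt(0.0091) = 0.095394.
Numerator: n*Q = 0.02 * 16.1 = 0.322.
Denominator: b*sqrt(S) = 6.9 * 0.095394 = 0.658219.
arg = 0.4892.
y_n = 0.4892^(3/5) = 0.6512 m.

0.6512


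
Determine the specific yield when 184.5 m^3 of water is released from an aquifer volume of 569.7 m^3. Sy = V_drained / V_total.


Specific yield Sy = Volume drained / Total volume.
Sy = 184.5 / 569.7
   = 0.3239.

0.3239


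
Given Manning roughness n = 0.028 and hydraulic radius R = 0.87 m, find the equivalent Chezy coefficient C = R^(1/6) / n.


The Chezy coefficient relates to Manning's n through C = R^(1/6) / n.
R^(1/6) = 0.87^(1/6) = 0.977057.
C = 0.977057 / 0.028 = 34.89 m^(1/2)/s.

34.89


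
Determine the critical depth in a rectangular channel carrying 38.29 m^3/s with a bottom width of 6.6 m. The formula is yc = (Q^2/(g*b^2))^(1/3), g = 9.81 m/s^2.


Using yc = (Q^2 / (g * b^2))^(1/3):
Q^2 = 38.29^2 = 1466.12.
g * b^2 = 9.81 * 6.6^2 = 9.81 * 43.56 = 427.32.
Q^2 / (g*b^2) = 1466.12 / 427.32 = 3.431.
yc = 3.431^(1/3) = 1.5082 m.

1.5082


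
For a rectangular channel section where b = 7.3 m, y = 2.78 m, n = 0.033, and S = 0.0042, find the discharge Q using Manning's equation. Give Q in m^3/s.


For a rectangular channel, the cross-sectional area A = b * y = 7.3 * 2.78 = 20.29 m^2.
The wetted perimeter P = b + 2y = 7.3 + 2*2.78 = 12.86 m.
Hydraulic radius R = A/P = 20.29/12.86 = 1.5781 m.
Velocity V = (1/n)*R^(2/3)*S^(1/2) = (1/0.033)*1.5781^(2/3)*0.0042^(1/2) = 2.6619 m/s.
Discharge Q = A * V = 20.29 * 2.6619 = 54.021 m^3/s.

54.021


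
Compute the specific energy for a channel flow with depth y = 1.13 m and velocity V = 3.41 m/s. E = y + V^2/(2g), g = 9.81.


Specific energy E = y + V^2/(2g).
Velocity head = V^2/(2g) = 3.41^2 / (2*9.81) = 11.6281 / 19.62 = 0.5927 m.
E = 1.13 + 0.5927 = 1.7227 m.

1.7227


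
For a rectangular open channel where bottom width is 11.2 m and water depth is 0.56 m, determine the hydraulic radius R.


For a rectangular section:
Flow area A = b * y = 11.2 * 0.56 = 6.27 m^2.
Wetted perimeter P = b + 2y = 11.2 + 2*0.56 = 12.32 m.
Hydraulic radius R = A/P = 6.27 / 12.32 = 0.5091 m.

0.5091


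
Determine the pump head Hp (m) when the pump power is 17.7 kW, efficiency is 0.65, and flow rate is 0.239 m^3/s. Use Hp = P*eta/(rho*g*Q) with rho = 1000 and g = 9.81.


Pump head formula: Hp = P * eta / (rho * g * Q).
Numerator: P * eta = 17.7 * 1000 * 0.65 = 11505.0 W.
Denominator: rho * g * Q = 1000 * 9.81 * 0.239 = 2344.59.
Hp = 11505.0 / 2344.59 = 4.91 m.

4.91


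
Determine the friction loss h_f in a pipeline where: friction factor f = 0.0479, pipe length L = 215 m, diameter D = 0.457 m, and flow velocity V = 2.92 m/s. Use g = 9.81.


Darcy-Weisbach equation: h_f = f * (L/D) * V^2/(2g).
f * L/D = 0.0479 * 215/0.457 = 22.535.
V^2/(2g) = 2.92^2 / (2*9.81) = 8.5264 / 19.62 = 0.4346 m.
h_f = 22.535 * 0.4346 = 9.793 m.

9.793


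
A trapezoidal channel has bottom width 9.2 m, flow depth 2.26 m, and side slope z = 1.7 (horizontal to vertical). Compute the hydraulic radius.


For a trapezoidal section with side slope z:
A = (b + z*y)*y = (9.2 + 1.7*2.26)*2.26 = 29.475 m^2.
P = b + 2*y*sqrt(1 + z^2) = 9.2 + 2*2.26*sqrt(1 + 1.7^2) = 18.115 m.
R = A/P = 29.475 / 18.115 = 1.6271 m.

1.6271


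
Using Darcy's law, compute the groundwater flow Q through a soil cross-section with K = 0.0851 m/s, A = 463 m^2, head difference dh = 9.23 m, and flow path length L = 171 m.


Darcy's law: Q = K * A * i, where i = dh/L.
Hydraulic gradient i = 9.23 / 171 = 0.053977.
Q = 0.0851 * 463 * 0.053977
  = 2.1267 m^3/s.

2.1267


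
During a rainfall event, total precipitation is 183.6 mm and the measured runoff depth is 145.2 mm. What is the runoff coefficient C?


The runoff coefficient C = runoff depth / rainfall depth.
C = 145.2 / 183.6
  = 0.7908.

0.7908


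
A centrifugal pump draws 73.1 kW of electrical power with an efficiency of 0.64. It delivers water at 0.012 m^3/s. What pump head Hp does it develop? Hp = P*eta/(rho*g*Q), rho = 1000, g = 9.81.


Pump head formula: Hp = P * eta / (rho * g * Q).
Numerator: P * eta = 73.1 * 1000 * 0.64 = 46784.0 W.
Denominator: rho * g * Q = 1000 * 9.81 * 0.012 = 117.72.
Hp = 46784.0 / 117.72 = 397.42 m.

397.42


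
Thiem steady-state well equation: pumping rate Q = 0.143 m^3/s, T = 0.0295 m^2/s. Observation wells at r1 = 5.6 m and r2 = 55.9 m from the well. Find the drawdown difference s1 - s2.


Thiem equation: s1 - s2 = Q/(2*pi*T) * ln(r2/r1).
ln(r2/r1) = ln(55.9/5.6) = 2.3008.
Q/(2*pi*T) = 0.143 / (2*pi*0.0295) = 0.143 / 0.1854 = 0.7715.
s1 - s2 = 0.7715 * 2.3008 = 1.7751 m.

1.7751


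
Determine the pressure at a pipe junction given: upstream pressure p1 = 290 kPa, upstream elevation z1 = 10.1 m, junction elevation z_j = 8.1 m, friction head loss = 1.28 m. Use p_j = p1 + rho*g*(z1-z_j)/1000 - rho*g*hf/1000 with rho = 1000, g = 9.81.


Junction pressure: p_j = p1 + rho*g*(z1 - z_j)/1000 - rho*g*hf/1000.
Elevation term = 1000*9.81*(10.1 - 8.1)/1000 = 19.62 kPa.
Friction term = 1000*9.81*1.28/1000 = 12.557 kPa.
p_j = 290 + 19.62 - 12.557 = 297.06 kPa.

297.06


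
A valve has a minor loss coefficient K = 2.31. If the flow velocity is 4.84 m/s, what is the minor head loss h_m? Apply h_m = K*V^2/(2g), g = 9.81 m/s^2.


Minor loss formula: h_m = K * V^2/(2g).
V^2 = 4.84^2 = 23.4256.
V^2/(2g) = 23.4256 / 19.62 = 1.194 m.
h_m = 2.31 * 1.194 = 2.7581 m.

2.7581


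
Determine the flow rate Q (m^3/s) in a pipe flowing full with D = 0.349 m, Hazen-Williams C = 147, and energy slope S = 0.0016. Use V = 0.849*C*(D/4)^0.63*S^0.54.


For a full circular pipe, R = D/4 = 0.349/4 = 0.0872 m.
V = 0.849 * 147 * 0.0872^0.63 * 0.0016^0.54
  = 0.849 * 147 * 0.215121 * 0.030919
  = 0.8301 m/s.
Pipe area A = pi*D^2/4 = pi*0.349^2/4 = 0.0957 m^2.
Q = A * V = 0.0957 * 0.8301 = 0.0794 m^3/s.

0.0794


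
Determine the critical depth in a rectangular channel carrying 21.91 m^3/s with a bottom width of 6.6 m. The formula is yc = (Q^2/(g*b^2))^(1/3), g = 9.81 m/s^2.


Using yc = (Q^2 / (g * b^2))^(1/3):
Q^2 = 21.91^2 = 480.05.
g * b^2 = 9.81 * 6.6^2 = 9.81 * 43.56 = 427.32.
Q^2 / (g*b^2) = 480.05 / 427.32 = 1.1234.
yc = 1.1234^(1/3) = 1.0395 m.

1.0395


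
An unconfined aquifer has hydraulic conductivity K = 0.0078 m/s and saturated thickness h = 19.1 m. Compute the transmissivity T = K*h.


Transmissivity is defined as T = K * h.
T = 0.0078 * 19.1
  = 0.149 m^2/s.

0.149


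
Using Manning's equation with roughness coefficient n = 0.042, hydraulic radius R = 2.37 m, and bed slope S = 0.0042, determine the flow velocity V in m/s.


Manning's equation gives V = (1/n) * R^(2/3) * S^(1/2).
First, compute R^(2/3) = 2.37^(2/3) = 1.7776.
Next, S^(1/2) = 0.0042^(1/2) = 0.064807.
Then 1/n = 1/0.042 = 23.81.
V = 23.81 * 1.7776 * 0.064807 = 2.7429 m/s.

2.7429


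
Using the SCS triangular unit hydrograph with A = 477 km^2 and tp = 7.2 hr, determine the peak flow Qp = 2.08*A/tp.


SCS formula: Qp = 2.08 * A / tp.
Qp = 2.08 * 477 / 7.2
   = 992.16 / 7.2
   = 137.8 m^3/s per cm.

137.8


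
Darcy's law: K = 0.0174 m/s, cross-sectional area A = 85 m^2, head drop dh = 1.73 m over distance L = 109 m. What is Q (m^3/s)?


Darcy's law: Q = K * A * i, where i = dh/L.
Hydraulic gradient i = 1.73 / 109 = 0.015872.
Q = 0.0174 * 85 * 0.015872
  = 0.0235 m^3/s.

0.0235


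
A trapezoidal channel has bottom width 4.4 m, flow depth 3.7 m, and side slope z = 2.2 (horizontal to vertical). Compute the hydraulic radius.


For a trapezoidal section with side slope z:
A = (b + z*y)*y = (4.4 + 2.2*3.7)*3.7 = 46.398 m^2.
P = b + 2*y*sqrt(1 + z^2) = 4.4 + 2*3.7*sqrt(1 + 2.2^2) = 22.283 m.
R = A/P = 46.398 / 22.283 = 2.0822 m.

2.0822


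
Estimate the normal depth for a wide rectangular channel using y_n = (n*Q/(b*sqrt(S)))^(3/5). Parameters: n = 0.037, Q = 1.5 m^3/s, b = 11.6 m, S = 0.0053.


We use the wide-channel approximation y_n = (n*Q/(b*sqrt(S)))^(3/5).
sqrt(S) = sqrt(0.0053) = 0.072801.
Numerator: n*Q = 0.037 * 1.5 = 0.0555.
Denominator: b*sqrt(S) = 11.6 * 0.072801 = 0.844492.
arg = 0.0657.
y_n = 0.0657^(3/5) = 0.1953 m.

0.1953


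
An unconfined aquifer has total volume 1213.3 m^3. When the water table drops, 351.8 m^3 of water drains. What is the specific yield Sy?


Specific yield Sy = Volume drained / Total volume.
Sy = 351.8 / 1213.3
   = 0.29.

0.29


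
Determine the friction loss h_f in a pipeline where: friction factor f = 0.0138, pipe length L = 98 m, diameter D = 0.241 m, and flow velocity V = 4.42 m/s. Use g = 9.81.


Darcy-Weisbach equation: h_f = f * (L/D) * V^2/(2g).
f * L/D = 0.0138 * 98/0.241 = 5.6116.
V^2/(2g) = 4.42^2 / (2*9.81) = 19.5364 / 19.62 = 0.9957 m.
h_f = 5.6116 * 0.9957 = 5.588 m.

5.588


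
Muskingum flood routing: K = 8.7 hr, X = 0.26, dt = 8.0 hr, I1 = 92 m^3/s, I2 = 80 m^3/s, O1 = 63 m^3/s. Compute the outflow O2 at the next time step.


Muskingum coefficients:
denom = 2*K*(1-X) + dt = 2*8.7*(1-0.26) + 8.0 = 20.876.
C0 = (dt - 2*K*X)/denom = (8.0 - 2*8.7*0.26)/20.876 = 0.1665.
C1 = (dt + 2*K*X)/denom = (8.0 + 2*8.7*0.26)/20.876 = 0.5999.
C2 = (2*K*(1-X) - dt)/denom = 0.2336.
O2 = C0*I2 + C1*I1 + C2*O1
   = 0.1665*80 + 0.5999*92 + 0.2336*63
   = 83.23 m^3/s.

83.23


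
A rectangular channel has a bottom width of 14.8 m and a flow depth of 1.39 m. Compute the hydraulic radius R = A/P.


For a rectangular section:
Flow area A = b * y = 14.8 * 1.39 = 20.57 m^2.
Wetted perimeter P = b + 2y = 14.8 + 2*1.39 = 17.58 m.
Hydraulic radius R = A/P = 20.57 / 17.58 = 1.1702 m.

1.1702


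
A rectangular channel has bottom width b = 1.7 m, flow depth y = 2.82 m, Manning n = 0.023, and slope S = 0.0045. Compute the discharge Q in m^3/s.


For a rectangular channel, the cross-sectional area A = b * y = 1.7 * 2.82 = 4.79 m^2.
The wetted perimeter P = b + 2y = 1.7 + 2*2.82 = 7.34 m.
Hydraulic radius R = A/P = 4.79/7.34 = 0.6531 m.
Velocity V = (1/n)*R^(2/3)*S^(1/2) = (1/0.023)*0.6531^(2/3)*0.0045^(1/2) = 2.1956 m/s.
Discharge Q = A * V = 4.79 * 2.1956 = 10.526 m^3/s.

10.526


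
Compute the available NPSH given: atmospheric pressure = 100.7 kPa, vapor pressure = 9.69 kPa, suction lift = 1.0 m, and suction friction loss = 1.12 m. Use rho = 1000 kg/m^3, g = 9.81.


NPSHa = p_atm/(rho*g) - z_s - hf_s - p_vap/(rho*g).
p_atm/(rho*g) = 100.7*1000 / (1000*9.81) = 10.265 m.
p_vap/(rho*g) = 9.69*1000 / (1000*9.81) = 0.988 m.
NPSHa = 10.265 - 1.0 - 1.12 - 0.988
      = 7.16 m.

7.16


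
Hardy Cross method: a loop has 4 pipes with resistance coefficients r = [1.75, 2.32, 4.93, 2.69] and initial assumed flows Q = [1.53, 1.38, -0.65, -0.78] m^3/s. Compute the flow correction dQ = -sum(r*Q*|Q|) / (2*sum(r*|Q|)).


Numerator terms (r*Q*|Q|): 1.75*1.53*|1.53| = 4.0966; 2.32*1.38*|1.38| = 4.4182; 4.93*-0.65*|-0.65| = -2.0829; 2.69*-0.78*|-0.78| = -1.6366.
Sum of numerator = 4.7953.
Denominator terms (r*|Q|): 1.75*|1.53| = 2.6775; 2.32*|1.38| = 3.2016; 4.93*|-0.65| = 3.2045; 2.69*|-0.78| = 2.0982.
2 * sum of denominator = 2 * 11.1818 = 22.3636.
dQ = -4.7953 / 22.3636 = -0.2144 m^3/s.

-0.2144


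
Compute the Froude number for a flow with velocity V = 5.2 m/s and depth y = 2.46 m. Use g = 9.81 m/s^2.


The Froude number is defined as Fr = V / sqrt(g*y).
g*y = 9.81 * 2.46 = 24.1326.
sqrt(g*y) = sqrt(24.1326) = 4.9125.
Fr = 5.2 / 4.9125 = 1.0585.

1.0585


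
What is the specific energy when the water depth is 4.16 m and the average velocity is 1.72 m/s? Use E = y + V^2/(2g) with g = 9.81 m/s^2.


Specific energy E = y + V^2/(2g).
Velocity head = V^2/(2g) = 1.72^2 / (2*9.81) = 2.9584 / 19.62 = 0.1508 m.
E = 4.16 + 0.1508 = 4.3108 m.

4.3108


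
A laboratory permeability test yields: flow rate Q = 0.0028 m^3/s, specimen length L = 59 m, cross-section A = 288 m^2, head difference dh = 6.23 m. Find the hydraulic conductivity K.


From K = Q*L / (A*dh):
Numerator: Q*L = 0.0028 * 59 = 0.1652.
Denominator: A*dh = 288 * 6.23 = 1794.24.
K = 0.1652 / 1794.24 = 9.2e-05 m/s.

9.2e-05


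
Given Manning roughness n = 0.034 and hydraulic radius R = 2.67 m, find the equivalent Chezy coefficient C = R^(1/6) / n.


The Chezy coefficient relates to Manning's n through C = R^(1/6) / n.
R^(1/6) = 2.67^(1/6) = 1.177837.
C = 1.177837 / 0.034 = 34.64 m^(1/2)/s.

34.64


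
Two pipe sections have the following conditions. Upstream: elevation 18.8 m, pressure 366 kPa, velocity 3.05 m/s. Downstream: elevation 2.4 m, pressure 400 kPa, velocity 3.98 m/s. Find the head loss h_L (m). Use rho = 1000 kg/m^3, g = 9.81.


Total head at each section: H = z + p/(rho*g) + V^2/(2g).
H1 = 18.8 + 366*1000/(1000*9.81) + 3.05^2/(2*9.81)
   = 18.8 + 37.309 + 0.4741
   = 56.583 m.
H2 = 2.4 + 400*1000/(1000*9.81) + 3.98^2/(2*9.81)
   = 2.4 + 40.775 + 0.8074
   = 43.982 m.
h_L = H1 - H2 = 56.583 - 43.982 = 12.601 m.

12.601


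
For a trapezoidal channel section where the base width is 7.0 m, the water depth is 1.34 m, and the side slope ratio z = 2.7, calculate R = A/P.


For a trapezoidal section with side slope z:
A = (b + z*y)*y = (7.0 + 2.7*1.34)*1.34 = 14.228 m^2.
P = b + 2*y*sqrt(1 + z^2) = 7.0 + 2*1.34*sqrt(1 + 2.7^2) = 14.716 m.
R = A/P = 14.228 / 14.716 = 0.9668 m.

0.9668


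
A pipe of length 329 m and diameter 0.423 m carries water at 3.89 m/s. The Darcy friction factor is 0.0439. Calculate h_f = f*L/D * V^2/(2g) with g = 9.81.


Darcy-Weisbach equation: h_f = f * (L/D) * V^2/(2g).
f * L/D = 0.0439 * 329/0.423 = 34.1444.
V^2/(2g) = 3.89^2 / (2*9.81) = 15.1321 / 19.62 = 0.7713 m.
h_f = 34.1444 * 0.7713 = 26.334 m.

26.334


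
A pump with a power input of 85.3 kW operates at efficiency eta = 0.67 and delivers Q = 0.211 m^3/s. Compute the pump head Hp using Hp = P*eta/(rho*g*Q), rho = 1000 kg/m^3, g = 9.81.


Pump head formula: Hp = P * eta / (rho * g * Q).
Numerator: P * eta = 85.3 * 1000 * 0.67 = 57151.0 W.
Denominator: rho * g * Q = 1000 * 9.81 * 0.211 = 2069.91.
Hp = 57151.0 / 2069.91 = 27.61 m.

27.61


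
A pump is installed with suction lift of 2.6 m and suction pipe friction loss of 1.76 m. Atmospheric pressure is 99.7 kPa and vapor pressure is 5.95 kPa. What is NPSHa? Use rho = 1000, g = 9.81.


NPSHa = p_atm/(rho*g) - z_s - hf_s - p_vap/(rho*g).
p_atm/(rho*g) = 99.7*1000 / (1000*9.81) = 10.163 m.
p_vap/(rho*g) = 5.95*1000 / (1000*9.81) = 0.607 m.
NPSHa = 10.163 - 2.6 - 1.76 - 0.607
      = 5.2 m.

5.2
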